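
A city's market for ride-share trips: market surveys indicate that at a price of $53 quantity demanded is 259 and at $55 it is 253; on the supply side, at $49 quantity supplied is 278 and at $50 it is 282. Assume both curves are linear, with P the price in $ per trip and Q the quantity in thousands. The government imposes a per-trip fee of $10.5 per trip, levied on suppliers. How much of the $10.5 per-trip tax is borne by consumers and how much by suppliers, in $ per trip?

Demand slope: (253 − 259)/(55 − 53) = -3, so Qd = 418 − 3P.
Supply slope: (282 − 278)/(50 − 49) = 4, so Qs = 4P + 82.
Without the tax, 418 − 3P = 4P + 82 gives 7P = 336, so P* = $48 and Q* = 274.
With the tax collected from suppliers, supply shifts: Qs = 4(P − 10.5) + 82.
New equilibrium: consumers pay $54, suppliers receive $43.5, Q = 256. (Wedge: Pb − Ps = 10.5.)
Burden on consumers: $6; on suppliers: $4.5. (They sum to $10.5.)

Consumers bear $6 per trip; suppliers bear $4.5 per trip.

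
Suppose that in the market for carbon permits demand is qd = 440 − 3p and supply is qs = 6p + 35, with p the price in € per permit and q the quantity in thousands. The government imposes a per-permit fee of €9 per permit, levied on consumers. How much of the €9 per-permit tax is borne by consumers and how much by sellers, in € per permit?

Consumers bear €6 per permit; sellers bear €3 per permit.

Without the tax, 440 − 3p = 6p + 35 gives 9p = 405, so p* = €45 and q* = 305.
With the tax collected from consumers, demand (in seller-price terms) shifts: qd = 440 − 3(p + 9).
Solving gives q = 287 with consumers paying €51 and sellers receiving €42 (the €9 wedge).
Burden on consumers: €6; on sellers: €3. (They sum to €9.)
The less price-elastic side of the market bears the larger share of a per-unit tax.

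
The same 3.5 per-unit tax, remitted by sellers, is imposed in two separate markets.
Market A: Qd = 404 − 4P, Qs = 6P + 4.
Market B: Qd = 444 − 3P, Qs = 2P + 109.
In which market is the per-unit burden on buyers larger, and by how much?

Market A, by 0.7.

Market A: pre-tax P* = 40, Q* = 244; post-tax Q = 235.6; per-unit burden on buyers = 2.1.
Market B: pre-tax P* = 67, Q* = 243; post-tax Q = 238.8; per-unit burden on buyers = 1.4.
Difference: 2.1 vs 1.4 → market A is larger by 0.7.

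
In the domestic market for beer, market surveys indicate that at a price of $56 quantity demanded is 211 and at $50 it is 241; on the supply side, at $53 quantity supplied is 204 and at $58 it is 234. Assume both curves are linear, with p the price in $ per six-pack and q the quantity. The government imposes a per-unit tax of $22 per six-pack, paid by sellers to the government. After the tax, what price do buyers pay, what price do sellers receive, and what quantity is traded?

Buyers pay $67; sellers receive $45; quantity = 156.

Demand slope: (241 − 211)/(50 − 56) = -5, so qd = 491 − 5p.
Supply slope: (234 − 204)/(58 − 53) = 6, so qs = 6p − 114.
Without the tax, 491 − 5p = 6p − 114 gives 11p = 605, so p* = $55 and q* = 216.
With the tax collected from sellers, supply shifts: qs = 6(p − 22) − 114.
New equilibrium: buyers pay $67, sellers receive $45, q = 156. (Wedge: pb − ps = 22.)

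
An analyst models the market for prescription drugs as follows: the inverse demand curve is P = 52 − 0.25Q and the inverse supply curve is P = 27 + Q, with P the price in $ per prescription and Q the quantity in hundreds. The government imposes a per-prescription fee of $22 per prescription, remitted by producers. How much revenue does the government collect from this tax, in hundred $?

Rewrite in direct form: Qd = 208 − 4P and Qs = P − 27.
Without the tax, 208 − 4P = P − 27 gives 5P = 235, so P* = $47 and Q* = 20.
With the tax collected from producers, supply shifts: Qs = (P − 22) − 27.
Solving gives Q = 2.4 with consumers paying $51.4 and producers receiving $29.4 (the $22 wedge).
Revenue = t · Q = 22 · 2.4 = $52.8.

Tax revenue = $52.8 hundred.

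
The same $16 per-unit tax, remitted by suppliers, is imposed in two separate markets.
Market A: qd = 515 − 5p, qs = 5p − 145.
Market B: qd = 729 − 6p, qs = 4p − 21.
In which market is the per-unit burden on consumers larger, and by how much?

Market A: pre-tax p* = $66, q* = 185; post-tax q = 145; per-unit burden on consumers = $8.
Market B: pre-tax p* = $75, q* = 279; post-tax q = 240.6; per-unit burden on consumers = $6.4.
Difference: $8 vs $6.4 → market A is larger by $1.6.

Market A, by $1.6.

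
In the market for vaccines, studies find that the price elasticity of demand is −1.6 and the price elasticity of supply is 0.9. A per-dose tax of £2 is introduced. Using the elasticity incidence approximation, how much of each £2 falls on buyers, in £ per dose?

Incidence ratio: buyers' share ≈ εs / (εs + |εd|) = 0.9 / (0.9 + 1.6) = 0.36.
So buyers bear ≈ 0.36 × £2 = £0.72; producers bear £1.28.

Buyers bear ≈ £0.72 per dose.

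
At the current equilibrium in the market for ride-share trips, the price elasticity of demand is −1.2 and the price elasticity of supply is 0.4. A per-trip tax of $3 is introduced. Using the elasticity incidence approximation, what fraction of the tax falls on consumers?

Incidence ratio: consumers' share ≈ εs / (εs + |εd|) = 0.4 / (0.4 + 1.2) = 0.25.
Supply is the less elastic side, so consumers bear the smaller share.

Consumers' share ≈ 0.25.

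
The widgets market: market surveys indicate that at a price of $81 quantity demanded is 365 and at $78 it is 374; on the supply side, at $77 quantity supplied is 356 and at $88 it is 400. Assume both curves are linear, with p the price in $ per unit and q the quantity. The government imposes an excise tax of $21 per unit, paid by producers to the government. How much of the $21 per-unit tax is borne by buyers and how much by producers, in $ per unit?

Buyers bear $12 per unit; producers bear $9 per unit.

Demand slope: (374 − 365)/(78 − 81) = -3, so qd = 608 − 3p.
Supply slope: (400 − 356)/(88 − 77) = 4, so qs = 4p + 48.
Without the tax, 608 − 3p = 4p + 48 gives 7p = 560, so p* = $80 and q* = 368.
With the tax collected from producers, supply shifts: qs = 4(p − 21) + 48.
New equilibrium: buyers pay $92, producers receive $71, q = 332. (Wedge: pb − ps = 21.)
Burden on buyers: $12; on producers: $9. (They sum to $21.)
The less price-elastic side of the market bears the larger share of a per-unit tax.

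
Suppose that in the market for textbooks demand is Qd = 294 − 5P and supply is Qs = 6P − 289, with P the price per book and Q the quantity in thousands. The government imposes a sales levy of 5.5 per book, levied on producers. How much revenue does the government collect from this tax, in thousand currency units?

Without the tax, 294 − 5P = 6P − 289 gives 11P = 583, so P* = 53 and Q* = 29.
With the tax collected from producers, supply shifts: Qs = 6(P − 5.5) − 289.
Solving gives Q = 14 with buyers paying 56 and producers receiving 50.5 (the 5.5 wedge).
Revenue = t · Q = 5.5 · 14 = 77.

Tax revenue = 77 thousand.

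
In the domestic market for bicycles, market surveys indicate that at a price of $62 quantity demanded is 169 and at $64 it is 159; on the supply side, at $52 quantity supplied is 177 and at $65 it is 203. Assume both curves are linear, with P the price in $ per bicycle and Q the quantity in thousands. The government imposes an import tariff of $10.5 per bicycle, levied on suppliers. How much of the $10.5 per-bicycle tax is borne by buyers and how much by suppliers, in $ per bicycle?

Buyers bear $3 per bicycle; suppliers bear $7.5 per bicycle.

Demand slope: (159 − 169)/(64 − 62) = -5, so Qd = 479 − 5P.
Supply slope: (203 − 177)/(65 − 52) = 2, so Qs = 2P + 73.
Before the tax: set 479 − 5P = 2P + 73 → P* = $58, Q* = 189.
With the tax collected from suppliers, supply shifts: Qs = 2(P − 10.5) + 73.
New equilibrium: buyers pay $61, suppliers receive $50.5, Q = 174. (Wedge: Pb − Ps = 10.5.)
Burden on buyers: $3; on suppliers: $7.5. (They sum to $10.5.)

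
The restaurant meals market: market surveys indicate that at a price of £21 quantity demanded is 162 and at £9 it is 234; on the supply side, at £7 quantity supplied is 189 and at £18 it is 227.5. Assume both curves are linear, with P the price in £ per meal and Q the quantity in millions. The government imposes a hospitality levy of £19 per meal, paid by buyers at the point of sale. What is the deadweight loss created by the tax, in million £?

Deadweight loss = £399 million.

Demand slope: (234 − 162)/(9 − 21) = -6, so Qd = 288 − 6P.
Supply slope: (227.5 − 189)/(18 − 7) = 3.5, so Qs = 3.5P + 164.5.
Without the tax, 288 − 6P = 3.5P + 164.5 gives 9.5P = 123.5, so P* = £13 and Q* = 210.
With the tax collected from buyers, demand (in seller-price terms) shifts: Qd = 288 − 6(P + 19).
New equilibrium: buyers pay £20, producers receive £1, Q = 168. (Wedge: Pb − Ps = 19.)
Quantity falls by |ΔQ| = |210 − 168| = 42.
DWL = ½ · t · |ΔQ| = ½ · 19 · 42 = £399.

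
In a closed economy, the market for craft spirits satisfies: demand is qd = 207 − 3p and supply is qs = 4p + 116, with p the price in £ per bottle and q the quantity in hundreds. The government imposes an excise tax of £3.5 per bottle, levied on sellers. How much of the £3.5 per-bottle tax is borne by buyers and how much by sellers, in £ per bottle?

Buyers bear £2 per bottle; sellers bear £1.5 per bottle.

Without the tax, 207 − 3p = 4p + 116 gives 7p = 91, so p* = £13 and q* = 168.
With the tax collected from sellers, supply shifts: qs = 4(p − 3.5) + 116.
New equilibrium: buyers pay £15, sellers receive £11.5, q = 162. (Wedge: pb − ps = 3.5.)
Burden on buyers: £2; on sellers: £1.5. (They sum to £3.5.)
The less price-elastic side of the market bears the larger share of a per-unit tax.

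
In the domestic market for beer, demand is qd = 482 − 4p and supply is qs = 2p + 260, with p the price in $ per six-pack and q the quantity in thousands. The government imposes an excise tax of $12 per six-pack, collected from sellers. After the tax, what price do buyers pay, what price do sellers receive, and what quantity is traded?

Without the tax, 482 − 4p = 2p + 260 gives 6p = 222, so p* = $37 and q* = 334.
With the tax collected from sellers, supply shifts: qs = 2(p − 12) + 260.
Solving gives q = 318 with buyers paying $41 and sellers receiving $29 (the $12 wedge).

Buyers pay $41; sellers receive $29; quantity = 318.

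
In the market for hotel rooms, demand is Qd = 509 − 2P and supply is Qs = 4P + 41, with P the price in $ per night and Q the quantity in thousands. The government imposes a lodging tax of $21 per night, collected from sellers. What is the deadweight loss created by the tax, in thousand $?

Deadweight loss = $294 thousand.

Before the tax: set 509 − 2P = 4P + 41 → P* = $78, Q* = 353.
With the tax collected from sellers, supply shifts: Qs = 4(P − 21) + 41.
New equilibrium: buyers pay $92, sellers receive $71, Q = 325. (Wedge: Pb − Ps = 21.)
Quantity falls by |ΔQ| = |353 − 325| = 28.
DWL = ½ · t · |ΔQ| = ½ · 21 · 28 = $294.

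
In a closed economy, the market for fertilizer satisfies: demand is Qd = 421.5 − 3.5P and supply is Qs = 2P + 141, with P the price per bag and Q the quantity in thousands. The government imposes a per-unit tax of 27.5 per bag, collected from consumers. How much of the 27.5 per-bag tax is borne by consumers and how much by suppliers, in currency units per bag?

Consumers bear 10 per bag; suppliers bear 17.5 per bag.

Without the tax, 421.5 − 3.5P = 2P + 141 gives 5.5P = 280.5, so P* = 51 and Q* = 243.
With the tax collected from consumers, demand (in seller-price terms) shifts: Qd = 421.5 − 3.5(P + 27.5).
New equilibrium: consumers pay 61, suppliers receive 33.5, Q = 208. (Wedge: Pb − Ps = 27.5.)
Burden on consumers: 10; on suppliers: 17.5. (They sum to 27.5.)
The less price-elastic side of the market bears the larger share of a per-unit tax.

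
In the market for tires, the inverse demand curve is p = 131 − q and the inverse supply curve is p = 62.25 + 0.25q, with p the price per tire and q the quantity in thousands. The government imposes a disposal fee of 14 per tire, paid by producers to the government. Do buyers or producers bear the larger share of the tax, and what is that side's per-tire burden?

Buyers bear the larger share: 11.2 per tire.

Inverting to q(p) form: qd = 131 − p; qs = 4p − 249.
Before the tax: set 131 − p = 4p − 249 → p* = 76, q* = 55.
With the tax collected from producers, supply shifts: qs = 4(p − 14) − 249.
Solving gives q = 43.8 with buyers paying 87.2 and producers receiving 73.2 (the 14 wedge).
Per-tire burden: buyers 11.2, producers 2.8.
Buyers take the larger share because demand is less price-elastic here (demand slope 1 vs supply slope 4).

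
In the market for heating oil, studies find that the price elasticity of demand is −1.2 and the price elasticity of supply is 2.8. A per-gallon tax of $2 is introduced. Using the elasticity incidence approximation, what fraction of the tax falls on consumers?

Consumers' share ≈ 0.7.

Incidence ratio: consumers' share ≈ εs / (εs + |εd|) = 2.8 / (2.8 + 1.2) = 0.7.
Supply is the more elastic side, so consumers bear the larger share.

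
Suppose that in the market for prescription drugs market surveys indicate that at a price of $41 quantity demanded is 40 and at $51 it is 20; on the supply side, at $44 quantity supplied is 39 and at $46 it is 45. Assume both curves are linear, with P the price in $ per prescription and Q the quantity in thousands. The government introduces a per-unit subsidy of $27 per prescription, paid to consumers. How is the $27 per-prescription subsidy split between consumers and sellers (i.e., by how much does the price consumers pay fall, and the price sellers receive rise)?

Demand slope: (20 − 40)/(51 − 41) = -2, so Qd = 122 − 2P.
Supply slope: (45 − 39)/(46 − 44) = 3, so Qs = 3P − 93.
Without the subsidy, 122 − 2P = 3P − 93 gives 5P = 215, so P* = $43 and Q* = 36.
With a per-unit subsidy paid to consumers, each effectively pays P − 27, so demand becomes Qd = 122 − 2(P − 27).
Solving gives Q = 68.4 with consumers paying $26.8 and sellers receiving $53.8 (the $27 wedge).
Gain to consumers: $16.2; to sellers: $10.8. (They sum to $27.)

Consumers gain $16.2 per prescription; sellers gain $10.8 per prescription.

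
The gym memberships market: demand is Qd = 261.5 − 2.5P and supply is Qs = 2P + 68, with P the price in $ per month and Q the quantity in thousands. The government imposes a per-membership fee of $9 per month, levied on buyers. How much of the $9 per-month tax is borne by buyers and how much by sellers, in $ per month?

Without the tax, 261.5 − 2.5P = 2P + 68 gives 4.5P = 193.5, so P* = $43 and Q* = 154.
With the tax collected from buyers, demand (in seller-price terms) shifts: Qd = 261.5 − 2.5(P + 9).
New equilibrium: buyers pay $47, sellers receive $38, Q = 144. (Wedge: Pb − Ps = 9.)
Burden on buyers: $4; on sellers: $5. (They sum to $9.)
The less price-elastic side of the market bears the larger share of a per-unit tax.

Buyers bear $4 per month; sellers bear $5 per month.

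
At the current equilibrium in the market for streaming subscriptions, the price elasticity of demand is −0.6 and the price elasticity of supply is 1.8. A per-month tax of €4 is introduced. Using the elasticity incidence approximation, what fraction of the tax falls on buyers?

Buyers' share ≈ 0.75.

Incidence ratio: buyers' share ≈ εs / (εs + |εd|) = 1.8 / (1.8 + 0.6) = 0.75.
Supply is the more elastic side, so buyers bear the larger share.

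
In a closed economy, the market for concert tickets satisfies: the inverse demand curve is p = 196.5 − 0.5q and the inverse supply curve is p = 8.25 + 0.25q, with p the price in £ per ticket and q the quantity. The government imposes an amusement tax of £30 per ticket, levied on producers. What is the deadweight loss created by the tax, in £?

Deadweight loss = £600.

Inverting to q(p) form: qd = 393 − 2p; qs = 4p − 33.
Before the tax: set 393 − 2p = 4p − 33 → p* = £71, q* = 251.
With the tax collected from producers, supply shifts: qs = 4(p − 30) − 33.
Solving gives q = 211 with buyers paying £91 and producers receiving £61 (the £30 wedge).
Quantity falls by |ΔQ| = |251 − 211| = 40.
DWL = ½ · t · |ΔQ| = ½ · 30 · 40 = £600.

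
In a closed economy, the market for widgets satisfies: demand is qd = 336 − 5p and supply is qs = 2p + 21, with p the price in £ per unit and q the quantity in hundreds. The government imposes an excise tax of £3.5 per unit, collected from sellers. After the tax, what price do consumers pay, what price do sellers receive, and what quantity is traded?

Consumers pay £46; sellers receive £42.5; quantity = 106.

Without the tax, 336 − 5p = 2p + 21 gives 7p = 315, so p* = £45 and q* = 111.
With the tax collected from sellers, supply shifts: qs = 2(p − 3.5) + 21.
New equilibrium: consumers pay £46, sellers receive £42.5, q = 106. (Wedge: pb − ps = 3.5.)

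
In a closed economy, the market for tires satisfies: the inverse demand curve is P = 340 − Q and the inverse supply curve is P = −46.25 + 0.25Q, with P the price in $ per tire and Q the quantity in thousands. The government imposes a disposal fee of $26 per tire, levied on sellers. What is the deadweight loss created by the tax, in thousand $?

Rewrite in direct form: Qd = 340 − P and Qs = 4P + 185.
Before the tax: set 340 − P = 4P + 185 → P* = $31, Q* = 309.
With the tax collected from sellers, supply shifts: Qs = 4(P − 26) + 185.
New equilibrium: consumers pay $51.8, sellers receive $25.8, Q = 288.2. (Wedge: Pb − Ps = 26.)
Quantity falls by |ΔQ| = |309 − 288.2| = 20.8.
DWL = ½ · t · |ΔQ| = ½ · 26 · 20.8 = $270.4.

Deadweight loss = $270.4 thousand.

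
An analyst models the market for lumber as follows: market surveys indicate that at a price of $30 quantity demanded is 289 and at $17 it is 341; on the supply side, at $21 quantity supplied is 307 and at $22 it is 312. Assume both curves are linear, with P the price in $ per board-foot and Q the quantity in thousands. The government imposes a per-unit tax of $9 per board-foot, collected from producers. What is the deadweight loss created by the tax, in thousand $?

Demand slope: (341 − 289)/(17 − 30) = -4, so Qd = 409 − 4P.
Supply slope: (312 − 307)/(22 − 21) = 5, so Qs = 5P + 202.
Before the tax: set 409 − 4P = 5P + 202 → P* = $23, Q* = 317.
With the tax collected from producers, supply shifts: Qs = 5(P − 9) + 202.
New equilibrium: consumers pay $28, producers receive $19, Q = 297. (Wedge: Pb − Ps = 9.)
Quantity falls by |ΔQ| = |317 − 297| = 20.
DWL = ½ · t · |ΔQ| = ½ · 9 · 20 = $90.

Deadweight loss = $90 thousand.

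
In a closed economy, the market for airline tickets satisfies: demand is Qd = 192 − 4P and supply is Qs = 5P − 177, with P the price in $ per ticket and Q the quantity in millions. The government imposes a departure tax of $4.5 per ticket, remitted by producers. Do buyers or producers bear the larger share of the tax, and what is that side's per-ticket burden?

Without the tax, 192 − 4P = 5P − 177 gives 9P = 369, so P* = $41 and Q* = 28.
With the tax collected from producers, supply shifts: Qs = 5(P − 4.5) − 177.
Solving gives Q = 18 with buyers paying $43.5 and producers receiving $39 (the $4.5 wedge).
Per-ticket burden: buyers $2.5, producers $2.
Buyers take the larger share because demand is less price-elastic here (demand slope 4 vs supply slope 5).
The less price-elastic side of the market bears the larger share of a per-unit tax.

Buyers bear the larger share: $2.5 per ticket.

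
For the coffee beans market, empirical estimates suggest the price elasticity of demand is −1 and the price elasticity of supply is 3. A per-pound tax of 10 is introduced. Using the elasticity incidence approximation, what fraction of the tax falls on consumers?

Incidence ratio: consumers' share ≈ εs / (εs + |εd|) = 3 / (3 + 1) = 0.75.
Supply is the more elastic side, so consumers bear the larger share.

Consumers' share ≈ 0.75.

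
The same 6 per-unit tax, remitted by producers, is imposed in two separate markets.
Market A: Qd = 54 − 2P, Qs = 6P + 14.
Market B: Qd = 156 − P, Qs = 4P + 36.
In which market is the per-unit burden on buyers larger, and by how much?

Market A: pre-tax P* = 5, Q* = 44; post-tax Q = 35; per-unit burden on buyers = 4.5.
Market B: pre-tax P* = 24, Q* = 132; post-tax Q = 127.2; per-unit burden on buyers = 4.8.
Difference: 4.5 vs 4.8 → market B is larger by 0.3.

Market B, by 0.3.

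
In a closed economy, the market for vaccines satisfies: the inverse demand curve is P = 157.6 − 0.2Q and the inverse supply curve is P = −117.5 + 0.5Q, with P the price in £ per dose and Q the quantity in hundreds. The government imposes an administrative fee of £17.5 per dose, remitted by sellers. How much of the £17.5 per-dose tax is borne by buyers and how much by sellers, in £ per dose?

Rewrite in direct form: Qd = 788 − 5P and Qs = 2P + 235.
Before the tax: set 788 − 5P = 2P + 235 → P* = £79, Q* = 393.
With the tax collected from sellers, supply shifts: Qs = 2(P − 17.5) + 235.
Solving gives Q = 368 with buyers paying £84 and sellers receiving £66.5 (the £17.5 wedge).
Burden on buyers: £5; on sellers: £12.5. (They sum to £17.5.)
The less price-elastic side of the market bears the larger share of a per-unit tax.

Buyers bear £5 per dose; sellers bear £12.5 per dose.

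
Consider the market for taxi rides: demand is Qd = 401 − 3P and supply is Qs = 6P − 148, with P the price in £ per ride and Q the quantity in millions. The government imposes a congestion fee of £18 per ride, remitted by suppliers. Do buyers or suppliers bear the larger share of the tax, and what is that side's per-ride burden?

Without the tax, 401 − 3P = 6P − 148 gives 9P = 549, so P* = £61 and Q* = 218.
With the tax collected from suppliers, supply shifts: Qs = 6(P − 18) − 148.
Solving gives Q = 182 with buyers paying £73 and suppliers receiving £55 (the £18 wedge).
Per-ride burden: buyers £12, suppliers £6.
Buyers take the larger share because demand is less price-elastic here (demand slope 3 vs supply slope 6).

Buyers bear the larger share: £12 per ride.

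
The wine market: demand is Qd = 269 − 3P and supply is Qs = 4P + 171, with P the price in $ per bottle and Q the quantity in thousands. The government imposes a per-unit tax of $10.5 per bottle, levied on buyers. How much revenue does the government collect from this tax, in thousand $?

Without the tax, 269 − 3P = 4P + 171 gives 7P = 98, so P* = $14 and Q* = 227.
With the tax collected from buyers, demand (in seller-price terms) shifts: Qd = 269 − 3(P + 10.5).
Solving gives Q = 209 with buyers paying $20 and sellers receiving $9.5 (the $10.5 wedge).
Revenue = t · Q = 10.5 · 209 = $2194.5.

Tax revenue = $2194.5 thousand.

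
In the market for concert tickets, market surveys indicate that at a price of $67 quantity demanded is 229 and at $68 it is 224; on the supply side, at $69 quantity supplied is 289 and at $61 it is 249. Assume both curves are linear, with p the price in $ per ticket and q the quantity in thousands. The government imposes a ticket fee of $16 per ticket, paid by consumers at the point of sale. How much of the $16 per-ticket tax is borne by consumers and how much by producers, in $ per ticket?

Demand slope: (224 − 229)/(68 − 67) = -5, so qd = 564 − 5p.
Supply slope: (249 − 289)/(61 − 69) = 5, so qs = 5p − 56.
Before the tax: set 564 − 5p = 5p − 56 → p* = $62, q* = 254.
With the tax collected from consumers, demand (in seller-price terms) shifts: qd = 564 − 5(p + 16).
Solving gives q = 214 with consumers paying $70 and producers receiving $54 (the $16 wedge).
Burden on consumers: $8; on producers: $8. (They sum to $16.)
The less price-elastic side of the market bears the larger share of a per-unit tax.

Consumers bear $8 per ticket; producers bear $8 per ticket.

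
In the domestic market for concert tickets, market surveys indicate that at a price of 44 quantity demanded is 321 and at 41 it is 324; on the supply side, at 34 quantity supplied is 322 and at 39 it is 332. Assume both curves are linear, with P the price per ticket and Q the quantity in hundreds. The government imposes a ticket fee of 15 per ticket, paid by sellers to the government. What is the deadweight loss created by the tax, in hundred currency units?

Demand slope: (324 − 321)/(41 − 44) = -1, so Qd = 365 − P.
Supply slope: (332 − 322)/(39 − 34) = 2, so Qs = 2P + 254.
Without the tax, 365 − P = 2P + 254 gives 3P = 111, so P* = 37 and Q* = 328.
With the tax collected from sellers, supply shifts: Qs = 2(P − 15) + 254.
New equilibrium: buyers pay 47, sellers receive 32, Q = 318. (Wedge: Pb − Ps = 15.)
Quantity falls by |ΔQ| = |328 − 318| = 10.
DWL = ½ · t · |ΔQ| = ½ · 15 · 10 = 75.

Deadweight loss = 75 hundred.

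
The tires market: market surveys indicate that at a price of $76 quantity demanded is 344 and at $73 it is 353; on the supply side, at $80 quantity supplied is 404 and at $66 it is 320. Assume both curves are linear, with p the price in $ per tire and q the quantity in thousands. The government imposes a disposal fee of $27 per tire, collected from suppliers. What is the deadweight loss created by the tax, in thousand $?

Demand slope: (353 − 344)/(73 − 76) = -3, so qd = 572 − 3p.
Supply slope: (320 − 404)/(66 − 80) = 6, so qs = 6p − 76.
Without the tax, 572 − 3p = 6p − 76 gives 9p = 648, so p* = $72 and q* = 356.
With the tax collected from suppliers, supply shifts: qs = 6(p − 27) − 76.
New equilibrium: consumers pay $90, suppliers receive $63, q = 302. (Wedge: pb − ps = 27.)
Quantity falls by |ΔQ| = |356 − 302| = 54.
DWL = ½ · t · |ΔQ| = ½ · 27 · 54 = $729.

Deadweight loss = $729 thousand.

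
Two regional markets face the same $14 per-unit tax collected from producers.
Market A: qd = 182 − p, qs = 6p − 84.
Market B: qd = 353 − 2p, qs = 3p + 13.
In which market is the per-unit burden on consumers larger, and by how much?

Market A: pre-tax p* = $38, q* = 144; post-tax q = 132; per-unit burden on consumers = $12.
Market B: pre-tax p* = $68, q* = 217; post-tax q = 200.2; per-unit burden on consumers = $8.4.
Difference: $12 vs $8.4 → market A is larger by $3.6.

Market A, by $3.6.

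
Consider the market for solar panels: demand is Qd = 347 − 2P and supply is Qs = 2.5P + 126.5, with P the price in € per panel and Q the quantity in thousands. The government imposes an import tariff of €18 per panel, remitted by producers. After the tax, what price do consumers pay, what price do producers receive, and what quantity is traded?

Before the tax: set 347 − 2P = 2.5P + 126.5 → P* = €49, Q* = 249.
With the tax collected from producers, supply shifts: Qs = 2.5(P − 18) + 126.5.
New equilibrium: consumers pay €59, producers receive €41, Q = 229. (Wedge: Pb − Ps = 18.)
The less price-elastic side of the market bears the larger share of a per-unit tax.

Consumers pay €59; producers receive €41; quantity = 229.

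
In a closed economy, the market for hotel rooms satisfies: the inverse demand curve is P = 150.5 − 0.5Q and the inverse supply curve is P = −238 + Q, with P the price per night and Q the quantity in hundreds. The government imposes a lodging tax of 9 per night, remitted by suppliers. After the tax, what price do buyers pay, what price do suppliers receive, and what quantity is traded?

Buyers pay 24; suppliers receive 15; quantity = 253.

Inverting to Q(P) form: Qd = 301 − 2P; Qs = P + 238.
Before the tax: set 301 − 2P = P + 238 → P* = 21, Q* = 259.
With the tax collected from suppliers, supply shifts: Qs = (P − 9) + 238.
Solving gives Q = 253 with buyers paying 24 and suppliers receiving 15 (the 9 wedge).
The less price-elastic side of the market bears the larger share of a per-unit tax.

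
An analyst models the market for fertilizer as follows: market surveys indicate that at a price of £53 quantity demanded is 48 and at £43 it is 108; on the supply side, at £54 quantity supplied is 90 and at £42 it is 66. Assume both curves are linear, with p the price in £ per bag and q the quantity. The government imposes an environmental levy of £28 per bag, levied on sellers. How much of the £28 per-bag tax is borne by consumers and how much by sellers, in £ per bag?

Consumers bear £7 per bag; sellers bear £21 per bag.

Demand slope: (108 − 48)/(43 − 53) = -6, so qd = 366 − 6p.
Supply slope: (66 − 90)/(42 − 54) = 2, so qs = 2p − 18.
Without the tax, 366 − 6p = 2p − 18 gives 8p = 384, so p* = £48 and q* = 78.
With the tax collected from sellers, supply shifts: qs = 2(p − 28) − 18.
New equilibrium: consumers pay £55, sellers receive £27, q = 36. (Wedge: pb − ps = 28.)
Burden on consumers: £7; on sellers: £21. (They sum to £28.)
The less price-elastic side of the market bears the larger share of a per-unit tax.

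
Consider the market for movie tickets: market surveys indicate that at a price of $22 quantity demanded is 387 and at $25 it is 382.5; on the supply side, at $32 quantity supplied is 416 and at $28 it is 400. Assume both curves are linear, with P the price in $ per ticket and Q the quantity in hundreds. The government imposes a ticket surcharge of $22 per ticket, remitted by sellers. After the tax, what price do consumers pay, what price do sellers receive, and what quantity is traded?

Consumers pay $40; sellers receive $18; quantity = 360.

Demand slope: (382.5 − 387)/(25 − 22) = -1.5, so Qd = 420 − 1.5P.
Supply slope: (400 − 416)/(28 − 32) = 4, so Qs = 4P + 288.
Without the tax, 420 − 1.5P = 4P + 288 gives 5.5P = 132, so P* = $24 and Q* = 384.
With the tax collected from sellers, supply shifts: Qs = 4(P − 22) + 288.
Solving gives Q = 360 with consumers paying $40 and sellers receiving $18 (the $22 wedge).
The less price-elastic side of the market bears the larger share of a per-unit tax.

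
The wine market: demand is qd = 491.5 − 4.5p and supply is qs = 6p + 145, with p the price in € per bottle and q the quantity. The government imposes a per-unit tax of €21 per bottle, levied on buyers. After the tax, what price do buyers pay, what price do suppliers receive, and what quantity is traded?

Buyers pay €45; suppliers receive €24; quantity = 289.

Without the tax, 491.5 − 4.5p = 6p + 145 gives 10.5p = 346.5, so p* = €33 and q* = 343.
With the tax collected from buyers, demand (in seller-price terms) shifts: qd = 491.5 − 4.5(p + 21).
Solving gives q = 289 with buyers paying €45 and suppliers receiving €24 (the €21 wedge).
The less price-elastic side of the market bears the larger share of a per-unit tax.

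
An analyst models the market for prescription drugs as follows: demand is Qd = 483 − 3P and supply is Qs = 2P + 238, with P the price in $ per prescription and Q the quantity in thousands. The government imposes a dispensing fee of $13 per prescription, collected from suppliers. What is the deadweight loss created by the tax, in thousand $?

Deadweight loss = $101.4 thousand.

Without the tax, 483 − 3P = 2P + 238 gives 5P = 245, so P* = $49 and Q* = 336.
With the tax collected from suppliers, supply shifts: Qs = 2(P − 13) + 238.
Solving gives Q = 320.4 with buyers paying $54.2 and suppliers receiving $41.2 (the $13 wedge).
Quantity falls by |ΔQ| = |336 − 320.4| = 15.6.
DWL = ½ · t · |ΔQ| = ½ · 13 · 15.6 = $101.4.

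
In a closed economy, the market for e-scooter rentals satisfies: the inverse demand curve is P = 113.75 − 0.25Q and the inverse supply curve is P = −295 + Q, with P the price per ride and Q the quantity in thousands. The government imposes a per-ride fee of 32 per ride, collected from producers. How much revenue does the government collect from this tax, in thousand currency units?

Tax revenue = 9644.8 thousand.

Inverting to Q(P) form: Qd = 455 − 4P; Qs = P + 295.
Before the tax: set 455 − 4P = P + 295 → P* = 32, Q* = 327.
With the tax collected from producers, supply shifts: Qs = (P − 32) + 295.
Solving gives Q = 301.4 with buyers paying 38.4 and producers receiving 6.4 (the 32 wedge).
Revenue = t · Q = 32 · 301.4 = 9644.8.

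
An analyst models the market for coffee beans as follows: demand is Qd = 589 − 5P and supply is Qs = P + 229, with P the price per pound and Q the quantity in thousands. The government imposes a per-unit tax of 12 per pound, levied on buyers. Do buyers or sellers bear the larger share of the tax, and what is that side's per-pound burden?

Without the tax, 589 − 5P = P + 229 gives 6P = 360, so P* = 60 and Q* = 289.
With the tax collected from buyers, demand (in seller-price terms) shifts: Qd = 589 − 5(P + 12).
New equilibrium: buyers pay 62, sellers receive 50, Q = 279. (Wedge: Pb − Ps = 12.)
Per-pound burden: buyers 2, sellers 10.
Sellers take the larger share because supply is less price-elastic here (demand slope 5 vs supply slope 1).

Sellers bear the larger share: 10 per pound.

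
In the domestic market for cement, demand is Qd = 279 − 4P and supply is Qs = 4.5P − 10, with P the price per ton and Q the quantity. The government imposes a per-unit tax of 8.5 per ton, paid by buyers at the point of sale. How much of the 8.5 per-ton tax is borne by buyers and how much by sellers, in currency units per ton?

Without the tax, 279 − 4P = 4.5P − 10 gives 8.5P = 289, so P* = 34 and Q* = 143.
With the tax collected from buyers, demand (in seller-price terms) shifts: Qd = 279 − 4(P + 8.5).
Solving gives Q = 125 with buyers paying 38.5 and sellers receiving 30 (the 8.5 wedge).
Burden on buyers: 4.5; on sellers: 4. (They sum to 8.5.)
The less price-elastic side of the market bears the larger share of a per-unit tax.

Buyers bear 4.5 per ton; sellers bear 4 per ton.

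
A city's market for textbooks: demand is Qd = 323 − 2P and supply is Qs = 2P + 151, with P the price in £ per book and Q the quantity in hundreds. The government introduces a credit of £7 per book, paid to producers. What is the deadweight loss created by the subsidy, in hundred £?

Deadweight loss = £24.5 hundred.

Without the subsidy, 323 − 2P = 2P + 151 gives 4P = 172, so P* = £43 and Q* = 237.
With a per-unit subsidy paid to producers, each receives P + 7 per unit sold, so supply becomes Qs = 2(P + 7) + 151.
New equilibrium: consumers pay £39.5, producers receive £46.5, Q = 244. (Wedge: Pb − Ps = −7.)
Quantity rises by |ΔQ| = |237 − 244| = 7.
DWL = ½ · t · |ΔQ| = ½ · 7 · 7 = £24.5.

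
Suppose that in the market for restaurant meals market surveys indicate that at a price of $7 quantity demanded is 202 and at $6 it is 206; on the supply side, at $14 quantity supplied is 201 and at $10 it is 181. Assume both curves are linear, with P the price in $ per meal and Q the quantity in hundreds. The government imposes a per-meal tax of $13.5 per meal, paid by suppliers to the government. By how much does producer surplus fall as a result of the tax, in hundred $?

Producer surplus falls by $1026 hundred.

Demand slope: (206 − 202)/(6 − 7) = -4, so Qd = 230 − 4P.
Supply slope: (181 − 201)/(10 − 14) = 5, so Qs = 5P + 131.
Without the tax, 230 − 4P = 5P + 131 gives 9P = 99, so P* = $11 and Q* = 186.
With the tax collected from suppliers, supply shifts: Qs = 5(P − 13.5) + 131.
Solving gives Q = 156 with buyers paying $18.5 and suppliers receiving $5 (the $13.5 wedge).
ΔPS is the trapezoid between Q = 156 and Q = 186 of height $6: ½ · (186 + 156) · 6 = $1026.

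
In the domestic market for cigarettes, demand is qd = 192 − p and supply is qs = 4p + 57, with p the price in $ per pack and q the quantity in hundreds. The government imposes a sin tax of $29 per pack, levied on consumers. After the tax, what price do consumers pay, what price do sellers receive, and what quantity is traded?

Consumers pay $50.2; sellers receive $21.2; quantity = 141.8.

Before the tax: set 192 − p = 4p + 57 → p* = $27, q* = 165.
With the tax collected from consumers, demand (in seller-price terms) shifts: qd = 192 − (p + 29).
New equilibrium: consumers pay $50.2, sellers receive $21.2, q = 141.8. (Wedge: pb − ps = 29.)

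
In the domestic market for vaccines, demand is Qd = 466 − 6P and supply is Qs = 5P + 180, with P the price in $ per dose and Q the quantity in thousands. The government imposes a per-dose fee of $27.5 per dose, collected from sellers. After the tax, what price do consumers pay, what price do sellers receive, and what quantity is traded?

Without the tax, 466 − 6P = 5P + 180 gives 11P = 286, so P* = $26 and Q* = 310.
With the tax collected from sellers, supply shifts: Qs = 5(P − 27.5) + 180.
New equilibrium: consumers pay $38.5, sellers receive $11, Q = 235. (Wedge: Pb − Ps = 27.5.)
The less price-elastic side of the market bears the larger share of a per-unit tax.

Consumers pay $38.5; sellers receive $11; quantity = 235.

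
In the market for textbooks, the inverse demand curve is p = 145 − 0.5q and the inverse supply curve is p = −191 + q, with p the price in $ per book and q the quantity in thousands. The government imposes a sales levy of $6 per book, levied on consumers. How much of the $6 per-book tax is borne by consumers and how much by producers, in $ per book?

Rewrite in direct form: qd = 290 − 2p and qs = p + 191.
Without the tax, 290 − 2p = p + 191 gives 3p = 99, so p* = $33 and q* = 224.
With the tax collected from consumers, demand (in seller-price terms) shifts: qd = 290 − 2(p + 6).
Solving gives q = 220 with consumers paying $35 and producers receiving $29 (the $6 wedge).
Burden on consumers: $2; on producers: $4. (They sum to $6.)
The less price-elastic side of the market bears the larger share of a per-unit tax.

Consumers bear $2 per book; producers bear $4 per book.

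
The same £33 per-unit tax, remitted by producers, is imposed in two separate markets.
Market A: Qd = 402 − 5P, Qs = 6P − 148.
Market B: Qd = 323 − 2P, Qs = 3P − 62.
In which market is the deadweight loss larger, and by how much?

Market A, by £831.6.

Market A: pre-tax P* = £50, Q* = 152; post-tax Q = 62; deadweight loss = £1485.
Market B: pre-tax P* = £77, Q* = 169; post-tax Q = 129.4; deadweight loss = £653.4.
Difference: £1485 vs £653.4 → market A is larger by £831.6.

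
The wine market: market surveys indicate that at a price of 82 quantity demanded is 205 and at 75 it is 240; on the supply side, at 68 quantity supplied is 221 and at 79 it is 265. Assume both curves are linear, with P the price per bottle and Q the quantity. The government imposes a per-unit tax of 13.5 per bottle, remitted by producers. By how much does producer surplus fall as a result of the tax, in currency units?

Producer surplus falls by 1725.

Demand slope: (240 − 205)/(75 − 82) = -5, so Qd = 615 − 5P.
Supply slope: (265 − 221)/(79 − 68) = 4, so Qs = 4P − 51.
Without the tax, 615 − 5P = 4P − 51 gives 9P = 666, so P* = 74 and Q* = 245.
With the tax collected from producers, supply shifts: Qs = 4(P − 13.5) − 51.
Solving gives Q = 215 with buyers paying 80 and producers receiving 66.5 (the 13.5 wedge).
ΔPS is the trapezoid between Q = 215 and Q = 245 of height 7.5: ½ · (245 + 215) · 7.5 = 1725.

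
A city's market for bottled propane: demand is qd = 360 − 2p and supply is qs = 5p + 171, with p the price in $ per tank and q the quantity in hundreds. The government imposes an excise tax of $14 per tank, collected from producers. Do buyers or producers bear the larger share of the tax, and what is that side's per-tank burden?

Buyers bear the larger share: $10 per tank.

Before the tax: set 360 − 2p = 5p + 171 → p* = $27, q* = 306.
With the tax collected from producers, supply shifts: qs = 5(p − 14) + 171.
New equilibrium: buyers pay $37, producers receive $23, q = 286. (Wedge: pb − ps = 14.)
Per-tank burden: buyers $10, producers $4.
Buyers take the larger share because demand is less price-elastic here (demand slope 2 vs supply slope 5).
The less price-elastic side of the market bears the larger share of a per-unit tax.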